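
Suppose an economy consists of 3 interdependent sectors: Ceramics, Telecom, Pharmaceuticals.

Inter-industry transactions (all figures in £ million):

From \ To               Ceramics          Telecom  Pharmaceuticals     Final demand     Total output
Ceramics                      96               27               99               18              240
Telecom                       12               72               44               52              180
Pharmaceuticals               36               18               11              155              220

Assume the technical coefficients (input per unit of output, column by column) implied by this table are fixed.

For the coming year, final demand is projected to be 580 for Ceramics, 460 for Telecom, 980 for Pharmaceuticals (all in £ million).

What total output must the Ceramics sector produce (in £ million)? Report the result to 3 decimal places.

Technical coefficients a_ij = z_ij / X_j:
  a_CC = 96/240 = 0.40, a_TC = 12/240 = 0.05, a_PC = 36/240 = 0.15
  a_CT = 27/180 = 0.15, a_TT = 72/180 = 0.40, a_PT = 18/180 = 0.10
  a_CP = 99/220 = 0.45, a_TP = 44/220 = 0.20, a_PP = 11/220 = 0.05
I − A =
  [   0.60    -0.15    -0.45]
  [  -0.05     0.60    -0.20]
  [  -0.15    -0.10     0.95]
Cofactors of I−A, C_ij = (−1)^(i+j)·(minor ij) (rows/columns in the sector order above):
  C_11 = (0.60)(0.95) − (-0.20)(-0.10) = 0.5500
  C_12 = −[(-0.05)(0.95) − (-0.20)(-0.15)] = 0.0775
  C_13 = (-0.05)(-0.10) − (0.60)(-0.15) = 0.0950
  C_21 = −[(-0.15)(0.95) − (-0.45)(-0.10)] = 0.1875
  C_22 = (0.60)(0.95) − (-0.45)(-0.15) = 0.5025
  C_23 = −[(0.60)(-0.10) − (-0.15)(-0.15)] = 0.0825
  C_31 = (-0.15)(-0.20) − (-0.45)(0.60) = 0.3000
  C_32 = −[(0.60)(-0.20) − (-0.45)(-0.05)] = 0.1425
  C_33 = (0.60)(0.60) − (-0.15)(-0.05) = 0.3525
det(I−A) = Σ_j (I−A)_1j·C_1j = (0.60)(0.5500) + (-0.15)(0.0775) + (-0.45)(0.0950) = 0.275625
adj(I−A) = Cᵀ =
  [ 0.5500   0.1875   0.3000]
  [ 0.0775   0.5025   0.1425]
  [ 0.0950   0.0825   0.3525]
(I − A)⁻¹ = adj(I−A) / det(I−A) ≈
  [   1.9955     0.6803     1.0884]
  [   0.2812     1.8231     0.5170]
  [   0.3447     0.2993     1.2789]
x = (I − A)⁻¹ d = adj(I−A)·d / det(I−A), with det(I−A) = 0.275625:
  x_C = (0.5500·580 + 0.1875·460 + 0.3000·980) / 0.275625 = 699.25 / 0.275625 ≈ 2536.961
  x_T = (0.0775·580 + 0.5025·460 + 0.1425·980) / 0.275625 = 415.75 / 0.275625 ≈ 1508.390
  x_P = (0.0950·580 + 0.0825·460 + 0.3525·980) / 0.275625 = 438.50 / 0.275625 ≈ 1590.930

x_C = 2536.961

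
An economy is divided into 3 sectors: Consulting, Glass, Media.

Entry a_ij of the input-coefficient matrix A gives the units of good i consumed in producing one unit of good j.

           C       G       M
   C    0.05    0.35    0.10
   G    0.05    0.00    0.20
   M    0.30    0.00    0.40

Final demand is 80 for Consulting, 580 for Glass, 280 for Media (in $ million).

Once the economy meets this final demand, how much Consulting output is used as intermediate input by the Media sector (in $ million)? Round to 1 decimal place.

I − A =
  [   0.95    -0.35    -0.10]
  [  -0.05     1.00    -0.20]
  [  -0.30     0.00     0.60]
Cofactors of I−A, C_ij = (−1)^(i+j)·(minor ij) (rows/columns in the sector order above):
  C_11 = (1.00)(0.60) − (-0.20)(0.00) = 0.6000
  C_12 = −[(-0.05)(0.60) − (-0.20)(-0.30)] = 0.0900
  C_13 = (-0.05)(0.00) − (1.00)(-0.30) = 0.3000
  C_21 = −[(-0.35)(0.60) − (-0.10)(0.00)] = 0.2100
  C_22 = (0.95)(0.60) − (-0.10)(-0.30) = 0.5400
  C_23 = −[(0.95)(0.00) − (-0.35)(-0.30)] = 0.1050
  C_31 = (-0.35)(-0.20) − (-0.10)(1.00) = 0.1700
  C_32 = −[(0.95)(-0.20) − (-0.10)(-0.05)] = 0.1950
  C_33 = (0.95)(1.00) − (-0.35)(-0.05) = 0.9325
det(I−A) = Σ_j (I−A)_1j·C_1j = (0.95)(0.6000) + (-0.35)(0.0900) + (-0.10)(0.3000) = 0.5085
adj(I−A) = Cᵀ =
  [ 0.6000   0.2100   0.1700]
  [ 0.0900   0.5400   0.1950]
  [ 0.3000   0.1050   0.9325]
(I − A)⁻¹ = adj(I−A) / det(I−A) ≈
  [   1.1799     0.4130     0.3343]
  [   0.1770     1.0619     0.3835]
  [   0.5900     0.2065     1.8338]
First solve x = (I − A)⁻¹ d = adj(I−A)·d / det(I−A); in particular x_M = (0.3000·80 + 0.1050·580 + 0.9325·280) / 0.5085 = 346.00 / 0.5085 ≈ 680.433.
Intermediate flow from C to M: z_CM = a_CM · x_M = 0.10 × 346.00 / 0.5085 = 34.60 / 0.5085 ≈ 68.0.

z_CM = 68.0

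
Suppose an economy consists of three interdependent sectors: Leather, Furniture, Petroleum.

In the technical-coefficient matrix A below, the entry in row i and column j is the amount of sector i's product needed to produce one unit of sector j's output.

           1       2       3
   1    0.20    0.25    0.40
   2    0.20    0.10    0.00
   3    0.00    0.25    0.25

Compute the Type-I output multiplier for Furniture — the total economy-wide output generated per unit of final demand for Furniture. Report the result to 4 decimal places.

m_2 = 2.2539

I − A =
  [   0.80    -0.25    -0.40]
  [  -0.20     0.90     0.00]
  [   0.00    -0.25     0.75]
Cofactors of I−A, C_ij = (−1)^(i+j)·(minor ij) (rows/columns in the sector order above):
  C_11 = (0.90)(0.75) − (0.00)(-0.25) = 0.6750
  C_12 = −[(-0.20)(0.75) − (0.00)(0.00)] = 0.1500
  C_13 = (-0.20)(-0.25) − (0.90)(0.00) = 0.0500
  C_21 = −[(-0.25)(0.75) − (-0.40)(-0.25)] = 0.2875
  C_22 = (0.80)(0.75) − (-0.40)(0.00) = 0.6000
  C_23 = −[(0.80)(-0.25) − (-0.25)(0.00)] = 0.2000
  C_31 = (-0.25)(0.00) − (-0.40)(0.90) = 0.3600
  C_32 = −[(0.80)(0.00) − (-0.40)(-0.20)] = 0.0800
  C_33 = (0.80)(0.90) − (-0.25)(-0.20) = 0.6700
det(I−A) = Σ_j (I−A)_1j·C_1j = (0.80)(0.6750) + (-0.25)(0.1500) + (-0.40)(0.0500) = 0.4825
adj(I−A) = Cᵀ =
  [ 0.6750   0.2875   0.3600]
  [ 0.1500   0.6000   0.0800]
  [ 0.0500   0.2000   0.6700]
(I − A)⁻¹ = adj(I−A) / det(I−A) ≈
  [   1.39896     0.59585     0.74611]
  [   0.31088     1.24352     0.16580]
  [   0.10363     0.41451     1.38860]
The output multiplier for sector j is the column-j sum of the Leontief inverse (I − A)⁻¹ = adj(I−A) / det(I−A).
Column 2 of adj(I−A): (0.2875, 0.6000, 0.2000); det(I−A) = 0.4825.
m_2 = (0.2875 + 0.6000 + 0.2000) / 0.4825 = 1.0875 / 0.4825 ≈ 2.2539.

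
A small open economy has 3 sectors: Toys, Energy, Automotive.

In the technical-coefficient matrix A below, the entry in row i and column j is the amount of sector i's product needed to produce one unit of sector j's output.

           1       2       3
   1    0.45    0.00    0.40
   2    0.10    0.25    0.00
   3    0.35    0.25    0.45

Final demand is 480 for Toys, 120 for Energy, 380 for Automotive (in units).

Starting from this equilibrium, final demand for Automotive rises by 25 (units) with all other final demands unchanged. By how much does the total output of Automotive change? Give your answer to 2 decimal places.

I − A =
  [   0.55     0.00    -0.40]
  [  -0.10     0.75     0.00]
  [  -0.35    -0.25     0.55]
Cofactors of I−A, C_ij = (−1)^(i+j)·(minor ij) (rows/columns in the sector order above):
  C_11 = (0.75)(0.55) − (0.00)(-0.25) = 0.4125
  C_12 = −[(-0.10)(0.55) − (0.00)(-0.35)] = 0.0550
  C_13 = (-0.10)(-0.25) − (0.75)(-0.35) = 0.2875
  C_21 = −[(0.00)(0.55) − (-0.40)(-0.25)] = 0.1000
  C_22 = (0.55)(0.55) − (-0.40)(-0.35) = 0.1625
  C_23 = −[(0.55)(-0.25) − (0.00)(-0.35)] = 0.1375
  C_31 = (0.00)(0.00) − (-0.40)(0.75) = 0.3000
  C_32 = −[(0.55)(0.00) − (-0.40)(-0.10)] = 0.0400
  C_33 = (0.55)(0.75) − (0.00)(-0.10) = 0.4125
det(I−A) = Σ_j (I−A)_1j·C_1j = (0.55)(0.4125) + (0.00)(0.0550) + (-0.40)(0.2875) = 0.111875
adj(I−A) = Cᵀ =
  [ 0.4125   0.1000   0.3000]
  [ 0.0550   0.1625   0.0400]
  [ 0.2875   0.1375   0.4125]
(I − A)⁻¹ = adj(I−A) / det(I−A) ≈
  [   3.6872     0.8939     2.6816]
  [   0.4916     1.4525     0.3575]
  [   2.5698     1.2291     3.6872]
Δx = (I − A)⁻¹ Δd with Δd having +25 in the Automotive component and 0 elsewhere.
So Δx_3 = L_33 · (+25), where L_33 = adj(I−A)_33 / det(I−A) = 0.4125 / 0.111875.
Δx_3 = 0.4125 × (+25) / 0.111875 = 10.3125 / 0.111875 ≈ 92.18.

Δx_3 = 92.18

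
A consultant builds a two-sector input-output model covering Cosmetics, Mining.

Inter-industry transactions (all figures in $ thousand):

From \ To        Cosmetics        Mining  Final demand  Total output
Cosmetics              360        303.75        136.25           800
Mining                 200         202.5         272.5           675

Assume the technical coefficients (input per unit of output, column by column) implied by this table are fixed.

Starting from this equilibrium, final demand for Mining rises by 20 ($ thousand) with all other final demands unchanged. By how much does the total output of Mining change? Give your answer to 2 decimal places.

Technical coefficients a_ij = z_ij / X_j:
  a_11 = 360/800 = 0.45, a_21 = 200/800 = 0.25
  a_12 = 303.75/675 = 0.45, a_22 = 202.5/675 = 0.30
I − A =
  [   0.55    -0.45]
  [  -0.25     0.70]
det(I−A) = (0.55)(0.70) − (-0.45)(-0.25) = 0.2725
adj(I−A) = [[0.70, 0.45], [0.25, 0.55]]
(I − A)⁻¹ = adj(I−A) / det(I−A) ≈
  [   2.5688     1.6514]
  [   0.9174     2.0183]
Δx = (I − A)⁻¹ Δd with Δd having +20 in the Mining component and 0 elsewhere.
So Δx_2 = L_22 · (+20), where L_22 = adj(I−A)_22 / det(I−A) = 0.55 / 0.2725.
Δx_2 = 0.55 × (+20) / 0.2725 = 11.00 / 0.2725 ≈ 40.37.

Δx_2 = 40.37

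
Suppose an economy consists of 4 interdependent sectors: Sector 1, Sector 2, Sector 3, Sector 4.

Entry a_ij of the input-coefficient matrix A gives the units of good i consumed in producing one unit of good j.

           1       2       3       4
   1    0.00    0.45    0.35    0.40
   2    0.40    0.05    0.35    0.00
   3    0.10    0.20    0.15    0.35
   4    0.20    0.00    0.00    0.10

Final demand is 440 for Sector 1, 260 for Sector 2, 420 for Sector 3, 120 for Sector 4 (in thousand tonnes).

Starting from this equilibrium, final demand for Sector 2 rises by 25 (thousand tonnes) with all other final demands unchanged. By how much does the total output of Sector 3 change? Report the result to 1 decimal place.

Δx_3 = 16.2

I − A =
  [   1.00    -0.45    -0.35    -0.40]
  [  -0.40     0.95    -0.35     0.00]
  [  -0.10    -0.20     0.85    -0.35]
  [  -0.20     0.00     0.00     0.90]
Compute the cofactors C_ij = (−1)^(i+j)·(3×3 minor ij) of I−A; the adjugate is their transpose:
adj(I−A) = Cᵀ =
  [ 0.66375   0.40725   0.44100   0.46650]
  [ 0.36200   0.64100   0.41300   0.32150]
  [ 0.22400   0.23600   0.61700   0.33950]
  [ 0.14750   0.09050   0.09800   0.50750]
det(I−A) = Σ_j (I−A)_1j·C_1j = (1.00)(0.66375) + (-0.45)(0.36200) + (-0.35)(0.22400) + (-0.40)(0.14750) = 0.36345
(I − A)⁻¹ = adj(I−A) / det(I−A) ≈
  [   1.8262     1.1205     1.2134     1.2835]
  [   0.9960     1.7637     1.1363     0.8846]
  [   0.6163     0.6493     1.6976     0.9341]
  [   0.4058     0.2490     0.2696     1.3963]
Δx = (I − A)⁻¹ Δd with Δd having +25 in the Sector 2 component and 0 elsewhere.
So Δx_3 = L_32 · (+25), where L_32 = adj(I−A)_32 / det(I−A) = 0.23600 / 0.36345.
Δx_3 = 0.23600 × (+25) / 0.36345 = 5.90 / 0.36345 ≈ 16.2.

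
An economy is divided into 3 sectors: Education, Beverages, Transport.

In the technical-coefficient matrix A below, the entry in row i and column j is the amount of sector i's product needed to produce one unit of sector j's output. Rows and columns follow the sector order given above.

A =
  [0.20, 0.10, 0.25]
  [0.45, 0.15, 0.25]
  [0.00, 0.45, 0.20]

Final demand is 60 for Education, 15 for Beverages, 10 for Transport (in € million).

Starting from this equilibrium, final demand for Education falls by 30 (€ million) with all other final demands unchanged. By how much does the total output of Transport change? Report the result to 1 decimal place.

I − A =
  [   0.80    -0.10    -0.25]
  [  -0.45     0.85    -0.25]
  [   0.00    -0.45     0.80]
Cofactors of I−A, C_ij = (−1)^(i+j)·(minor ij) (rows/columns in the sector order above):
  C_11 = (0.85)(0.80) − (-0.25)(-0.45) = 0.5675
  C_12 = −[(-0.45)(0.80) − (-0.25)(0.00)] = 0.3600
  C_13 = (-0.45)(-0.45) − (0.85)(0.00) = 0.2025
  C_21 = −[(-0.10)(0.80) − (-0.25)(-0.45)] = 0.1925
  C_22 = (0.80)(0.80) − (-0.25)(0.00) = 0.6400
  C_23 = −[(0.80)(-0.45) − (-0.10)(0.00)] = 0.3600
  C_31 = (-0.10)(-0.25) − (-0.25)(0.85) = 0.2375
  C_32 = −[(0.80)(-0.25) − (-0.25)(-0.45)] = 0.3125
  C_33 = (0.80)(0.85) − (-0.10)(-0.45) = 0.6350
det(I−A) = Σ_j (I−A)_1j·C_1j = (0.80)(0.5675) + (-0.10)(0.3600) + (-0.25)(0.2025) = 0.367375
adj(I−A) = Cᵀ =
  [ 0.5675   0.1925   0.2375]
  [ 0.3600   0.6400   0.3125]
  [ 0.2025   0.3600   0.6350]
(I − A)⁻¹ = adj(I−A) / det(I−A) ≈
  [   1.5447     0.5240     0.6465]
  [   0.9799     1.7421     0.8506]
  [   0.5512     0.9799     1.7285]
Δx = (I − A)⁻¹ Δd with Δd having -30 in the Education component and 0 elsewhere.
So Δx_T = L_TE · (-30), where L_TE = adj(I−A)_TE / det(I−A) = 0.2025 / 0.367375.
Δx_T = 0.2025 × (-30) / 0.367375 = -6.075 / 0.367375 ≈ -16.5.

Δx_T = -16.5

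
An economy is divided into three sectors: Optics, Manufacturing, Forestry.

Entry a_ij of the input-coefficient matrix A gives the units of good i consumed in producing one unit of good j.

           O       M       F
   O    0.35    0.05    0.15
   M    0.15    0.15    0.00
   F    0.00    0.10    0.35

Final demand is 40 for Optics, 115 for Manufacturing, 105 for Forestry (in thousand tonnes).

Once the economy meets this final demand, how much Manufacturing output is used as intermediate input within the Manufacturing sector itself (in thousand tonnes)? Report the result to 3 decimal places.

I − A =
  [   0.65    -0.05    -0.15]
  [  -0.15     0.85     0.00]
  [   0.00    -0.10     0.65]
Cofactors of I−A, C_ij = (−1)^(i+j)·(minor ij) (rows/columns in the sector order above):
  C_11 = (0.85)(0.65) − (0.00)(-0.10) = 0.5525
  C_12 = −[(-0.15)(0.65) − (0.00)(0.00)] = 0.0975
  C_13 = (-0.15)(-0.10) − (0.85)(0.00) = 0.0150
  C_21 = −[(-0.05)(0.65) − (-0.15)(-0.10)] = 0.0475
  C_22 = (0.65)(0.65) − (-0.15)(0.00) = 0.4225
  C_23 = −[(0.65)(-0.10) − (-0.05)(0.00)] = 0.0650
  C_31 = (-0.05)(0.00) − (-0.15)(0.85) = 0.1275
  C_32 = −[(0.65)(0.00) − (-0.15)(-0.15)] = 0.0225
  C_33 = (0.65)(0.85) − (-0.05)(-0.15) = 0.5450
det(I−A) = Σ_j (I−A)_1j·C_1j = (0.65)(0.5525) + (-0.05)(0.0975) + (-0.15)(0.0150) = 0.3520
adj(I−A) = Cᵀ =
  [ 0.5525   0.0475   0.1275]
  [ 0.0975   0.4225   0.0225]
  [ 0.0150   0.0650   0.5450]
(I − A)⁻¹ = adj(I−A) / det(I−A) ≈
  [   1.5696     0.1349     0.3622]
  [   0.2770     1.2003     0.0639]
  [   0.0426     0.1847     1.5483]
First solve x = (I − A)⁻¹ d = adj(I−A)·d / det(I−A); in particular x_M = (0.0975·40 + 0.4225·115 + 0.0225·105) / 0.3520 = 54.85 / 0.3520 ≈ 155.82386.
Intermediate flow from M to M: z_MM = a_MM · x_M = 0.15 × 54.85 / 0.3520 = 8.2275 / 0.3520 ≈ 23.374.

z_MM = 23.374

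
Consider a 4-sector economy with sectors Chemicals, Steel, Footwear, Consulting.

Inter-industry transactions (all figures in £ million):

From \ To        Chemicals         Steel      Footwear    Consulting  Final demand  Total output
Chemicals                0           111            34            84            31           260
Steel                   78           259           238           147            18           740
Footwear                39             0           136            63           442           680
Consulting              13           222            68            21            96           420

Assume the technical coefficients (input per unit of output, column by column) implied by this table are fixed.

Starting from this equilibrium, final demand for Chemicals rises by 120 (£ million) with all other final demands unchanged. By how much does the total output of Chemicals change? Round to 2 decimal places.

Technical coefficients a_ij = z_ij / X_j:
  a_11 = 0/260 = 0.00, a_21 = 78/260 = 0.30, a_31 = 39/260 = 0.15, a_41 = 13/260 = 0.05
  a_12 = 111/740 = 0.15, a_22 = 259/740 = 0.35, a_32 = 0/740 = 0.00, a_42 = 222/740 = 0.30
  a_13 = 34/680 = 0.05, a_23 = 238/680 = 0.35, a_33 = 136/680 = 0.20, a_43 = 68/680 = 0.10
  a_14 = 84/420 = 0.20, a_24 = 147/420 = 0.35, a_34 = 63/420 = 0.15, a_44 = 21/420 = 0.05
I − A =
  [   1.00    -0.15    -0.05    -0.20]
  [  -0.30     0.65    -0.35    -0.35]
  [  -0.15     0.00     0.80    -0.15]
  [  -0.05    -0.30    -0.10     0.95]
Compute the cofactors C_ij = (−1)^(i+j)·(3×3 minor ij) of I−A; the adjugate is their transpose:
adj(I−A) = Cᵀ =
  [ 0.384500   0.162000   0.114750   0.158750]
  [ 0.295250   0.726500   0.385125   0.390625]
  [ 0.095250   0.076500   0.442625   0.118125]
  [ 0.123500   0.246000   0.174250   0.471250]
det(I−A) = Σ_j (I−A)_1j·C_1j = (1.00)(0.384500) + (-0.15)(0.295250) + (-0.05)(0.095250) + (-0.20)(0.123500) = 0.31075
(I − A)⁻¹ = adj(I−A) / det(I−A) ≈
  [   1.2373     0.5213     0.3693     0.5109]
  [   0.9501     2.3379     1.2393     1.2570]
  [   0.3065     0.2462     1.4244     0.3801]
  [   0.3974     0.7916     0.5607     1.5165]
Δx = (I − A)⁻¹ Δd with Δd having +120 in the Chemicals component and 0 elsewhere.
So Δx_1 = L_11 · (+120), where L_11 = adj(I−A)_11 / det(I−A) = 0.384500 / 0.31075.
Δx_1 = 0.384500 × (+120) / 0.31075 = 46.14 / 0.31075 ≈ 148.48.

Δx_1 = 148.48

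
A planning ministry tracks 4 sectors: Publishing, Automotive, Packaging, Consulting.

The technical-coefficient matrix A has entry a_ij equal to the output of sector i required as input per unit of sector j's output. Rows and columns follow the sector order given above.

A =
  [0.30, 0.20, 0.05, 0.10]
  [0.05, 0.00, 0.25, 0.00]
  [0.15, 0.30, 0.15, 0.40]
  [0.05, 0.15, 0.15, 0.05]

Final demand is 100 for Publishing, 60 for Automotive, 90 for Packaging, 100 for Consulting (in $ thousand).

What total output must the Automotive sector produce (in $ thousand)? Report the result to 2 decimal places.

I − A =
  [   0.70    -0.20    -0.05    -0.10]
  [  -0.05     1.00    -0.25     0.00]
  [  -0.15    -0.30     0.85    -0.40]
  [  -0.05    -0.15    -0.15     0.95]
Compute the cofactors C_ij = (−1)^(i+j)·(3×3 minor ij) of I−A; the adjugate is their transpose:
adj(I−A) = Cᵀ =
  [ 0.661250   0.184000   0.113750   0.117500]
  [ 0.078000   0.508625   0.168125   0.079000]
  [ 0.179750   0.274750   0.649750   0.292500]
  [ 0.075500   0.133375   0.135125   0.518250]
det(I−A) = Σ_j (I−A)_1j·C_1j = (0.70)(0.661250) + (-0.20)(0.078000) + (-0.05)(0.179750) + (-0.10)(0.075500) = 0.4307375
(I − A)⁻¹ = adj(I−A) / det(I−A) ≈
  [   1.5352     0.4272     0.2641     0.2728]
  [   0.1811     1.1808     0.3903     0.1834]
  [   0.4173     0.6379     1.5085     0.6791]
  [   0.1753     0.3096     0.3137     1.2032]
x = (I − A)⁻¹ d = adj(I−A)·d / det(I−A), with det(I−A) = 0.4307375:
  x_1 = (0.661250·100 + 0.184000·60 + 0.113750·90 + 0.117500·100) / 0.4307375 = 99.1525 / 0.4307375 ≈ 230.19
  x_2 = (0.078000·100 + 0.508625·60 + 0.168125·90 + 0.079000·100) / 0.4307375 = 61.34875 / 0.4307375 ≈ 142.43
  x_3 = (0.179750·100 + 0.274750·60 + 0.649750·90 + 0.292500·100) / 0.4307375 = 122.1875 / 0.4307375 ≈ 283.67
  x_4 = (0.075500·100 + 0.133375·60 + 0.135125·90 + 0.518250·100) / 0.4307375 = 79.53875 / 0.4307375 ≈ 184.66

x_2 = 142.43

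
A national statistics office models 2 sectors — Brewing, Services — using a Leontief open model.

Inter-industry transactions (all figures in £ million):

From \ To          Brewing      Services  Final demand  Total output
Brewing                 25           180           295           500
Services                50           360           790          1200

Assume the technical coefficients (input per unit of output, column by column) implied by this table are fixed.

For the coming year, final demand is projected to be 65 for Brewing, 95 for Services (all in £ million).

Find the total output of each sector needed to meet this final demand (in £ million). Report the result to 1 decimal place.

Technical coefficients a_ij = z_ij / X_j:
  a_11 = 25/500 = 0.05, a_21 = 50/500 = 0.10
  a_12 = 180/1200 = 0.15, a_22 = 360/1200 = 0.30
I − A =
  [   0.95    -0.15]
  [  -0.10     0.70]
det(I−A) = (0.95)(0.70) − (-0.15)(-0.10) = 0.6500
adj(I−A) = [[0.70, 0.15], [0.10, 0.95]]
(I − A)⁻¹ = adj(I−A) / det(I−A) ≈
  [   1.0769     0.2308]
  [   0.1538     1.4615]
x = (I − A)⁻¹ d = adj(I−A)·d / det(I−A), with det(I−A) = 0.6500:
  x_1 = (0.70·65 + 0.15·95) / 0.6500 = 59.75 / 0.6500 ≈ 91.9
  x_2 = (0.10·65 + 0.95·95) / 0.6500 = 96.75 / 0.6500 ≈ 148.8

x_1 = 91.9, x_2 = 148.8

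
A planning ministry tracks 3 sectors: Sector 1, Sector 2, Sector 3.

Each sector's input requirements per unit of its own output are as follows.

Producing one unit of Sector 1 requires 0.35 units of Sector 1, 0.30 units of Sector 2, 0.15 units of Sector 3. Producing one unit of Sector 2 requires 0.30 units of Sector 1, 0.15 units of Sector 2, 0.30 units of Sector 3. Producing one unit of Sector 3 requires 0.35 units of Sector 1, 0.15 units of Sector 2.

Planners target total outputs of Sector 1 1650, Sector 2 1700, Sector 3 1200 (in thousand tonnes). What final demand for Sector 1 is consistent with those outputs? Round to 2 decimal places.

I − A =
  [   0.65    -0.30    -0.35]
  [  -0.30     0.85    -0.15]
  [  -0.15    -0.30     1.00]
d = (I − A) x:
  d_1 = (+0.65)·1650 + (-0.30)·1700 + (-0.35)·1200 = 142.50
  d_2 = (-0.30)·1650 + (+0.85)·1700 + (-0.15)·1200 = 770.00
  d_3 = (-0.15)·1650 + (-0.30)·1700 + (+1.00)·1200 = 442.50

d_1 = 142.50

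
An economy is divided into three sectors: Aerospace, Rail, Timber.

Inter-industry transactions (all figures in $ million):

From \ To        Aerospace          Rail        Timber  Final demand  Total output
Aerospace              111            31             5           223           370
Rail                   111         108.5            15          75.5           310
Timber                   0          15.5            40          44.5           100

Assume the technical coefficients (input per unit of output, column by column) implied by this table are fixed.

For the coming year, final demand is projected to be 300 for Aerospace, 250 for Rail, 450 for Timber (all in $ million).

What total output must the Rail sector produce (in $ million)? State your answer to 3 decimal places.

x_R = 855.422

Technical coefficients a_ij = z_ij / X_j:
  a_AA = 111/370 = 0.30, a_RA = 111/370 = 0.30, a_TA = 0/370 = 0.00
  a_AR = 31/310 = 0.10, a_RR = 108.5/310 = 0.35, a_TR = 15.5/310 = 0.05
  a_AT = 5/100 = 0.05, a_RT = 15/100 = 0.15, a_TT = 40/100 = 0.40
I − A =
  [   0.70    -0.10    -0.05]
  [  -0.30     0.65    -0.15]
  [   0.00    -0.05     0.60]
Cofactors of I−A, C_ij = (−1)^(i+j)·(minor ij) (rows/columns in the sector order above):
  C_11 = (0.65)(0.60) − (-0.15)(-0.05) = 0.3825
  C_12 = −[(-0.30)(0.60) − (-0.15)(0.00)] = 0.1800
  C_13 = (-0.30)(-0.05) − (0.65)(0.00) = 0.0150
  C_21 = −[(-0.10)(0.60) − (-0.05)(-0.05)] = 0.0625
  C_22 = (0.70)(0.60) − (-0.05)(0.00) = 0.4200
  C_23 = −[(0.70)(-0.05) − (-0.10)(0.00)] = 0.0350
  C_31 = (-0.10)(-0.15) − (-0.05)(0.65) = 0.0475
  C_32 = −[(0.70)(-0.15) − (-0.05)(-0.30)] = 0.1200
  C_33 = (0.70)(0.65) − (-0.10)(-0.30) = 0.4250
det(I−A) = Σ_j (I−A)_1j·C_1j = (0.70)(0.3825) + (-0.10)(0.1800) + (-0.05)(0.0150) = 0.2490
adj(I−A) = Cᵀ =
  [ 0.3825   0.0625   0.0475]
  [ 0.1800   0.4200   0.1200]
  [ 0.0150   0.0350   0.4250]
(I − A)⁻¹ = adj(I−A) / det(I−A) ≈
  [   1.5361     0.2510     0.1908]
  [   0.7229     1.6867     0.4819]
  [   0.0602     0.1406     1.7068]
x = (I − A)⁻¹ d = adj(I−A)·d / det(I−A), with det(I−A) = 0.2490:
  x_A = (0.3825·300 + 0.0625·250 + 0.0475·450) / 0.2490 = 151.75 / 0.2490 ≈ 609.438
  x_R = (0.1800·300 + 0.4200·250 + 0.1200·450) / 0.2490 = 213.00 / 0.2490 ≈ 855.422
  x_T = (0.0150·300 + 0.0350·250 + 0.4250·450) / 0.2490 = 204.50 / 0.2490 ≈ 821.285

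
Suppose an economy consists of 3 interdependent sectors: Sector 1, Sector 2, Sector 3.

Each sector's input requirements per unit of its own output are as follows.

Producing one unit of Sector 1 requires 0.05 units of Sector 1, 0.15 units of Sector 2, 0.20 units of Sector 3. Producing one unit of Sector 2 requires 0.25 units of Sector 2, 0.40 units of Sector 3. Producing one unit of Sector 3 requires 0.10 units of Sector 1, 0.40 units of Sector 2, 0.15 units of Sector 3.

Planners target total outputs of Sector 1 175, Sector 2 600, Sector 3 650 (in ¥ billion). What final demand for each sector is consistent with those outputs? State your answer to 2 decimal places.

d_1 = 101.25, d_2 = 163.75, d_3 = 277.50

I − A =
  [   0.95     0.00    -0.10]
  [  -0.15     0.75    -0.40]
  [  -0.20    -0.40     0.85]
d = (I − A) x:
  d_1 = (+0.95)·175 + (+0.00)·600 + (-0.10)·650 = 101.25
  d_2 = (-0.15)·175 + (+0.75)·600 + (-0.40)·650 = 163.75
  d_3 = (-0.20)·175 + (-0.40)·600 + (+0.85)·650 = 277.50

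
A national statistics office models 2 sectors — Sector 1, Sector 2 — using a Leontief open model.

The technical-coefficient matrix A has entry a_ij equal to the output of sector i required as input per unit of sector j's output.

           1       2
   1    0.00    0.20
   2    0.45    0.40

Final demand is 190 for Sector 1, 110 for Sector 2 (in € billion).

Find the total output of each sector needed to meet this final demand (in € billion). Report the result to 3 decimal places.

I − A =
  [   1.00    -0.20]
  [  -0.45     0.60]
det(I−A) = (1.00)(0.60) − (-0.20)(-0.45) = 0.5100
adj(I−A) = [[0.60, 0.20], [0.45, 1.00]]
(I − A)⁻¹ = adj(I−A) / det(I−A) ≈
  [   1.1765     0.3922]
  [   0.8824     1.9608]
x = (I − A)⁻¹ d = adj(I−A)·d / det(I−A), with det(I−A) = 0.5100:
  x_1 = (0.60·190 + 0.20·110) / 0.5100 = 136.00 / 0.5100 ≈ 266.667
  x_2 = (0.45·190 + 1.00·110) / 0.5100 = 195.50 / 0.5100 ≈ 383.333

x_1 = 266.667, x_2 = 383.333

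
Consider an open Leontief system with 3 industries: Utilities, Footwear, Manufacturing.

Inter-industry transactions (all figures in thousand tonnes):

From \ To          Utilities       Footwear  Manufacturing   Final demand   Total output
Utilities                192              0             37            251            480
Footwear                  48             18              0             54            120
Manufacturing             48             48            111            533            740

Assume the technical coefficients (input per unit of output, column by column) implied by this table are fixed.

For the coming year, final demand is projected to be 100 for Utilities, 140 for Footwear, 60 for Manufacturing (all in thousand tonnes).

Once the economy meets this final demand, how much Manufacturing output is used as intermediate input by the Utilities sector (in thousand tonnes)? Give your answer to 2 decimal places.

Technical coefficients a_ij = z_ij / X_j:
  a_UU = 192/480 = 0.40, a_FU = 48/480 = 0.10, a_MU = 48/480 = 0.10
  a_UF = 0/120 = 0.00, a_FF = 18/120 = 0.15, a_MF = 48/120 = 0.40
  a_UM = 37/740 = 0.05, a_FM = 0/740 = 0.00, a_MM = 111/740 = 0.15
I − A =
  [   0.60     0.00    -0.05]
  [  -0.10     0.85     0.00]
  [  -0.10    -0.40     0.85]
Cofactors of I−A, C_ij = (−1)^(i+j)·(minor ij) (rows/columns in the sector order above):
  C_11 = (0.85)(0.85) − (0.00)(-0.40) = 0.7225
  C_12 = −[(-0.10)(0.85) − (0.00)(-0.10)] = 0.0850
  C_13 = (-0.10)(-0.40) − (0.85)(-0.10) = 0.1250
  C_21 = −[(0.00)(0.85) − (-0.05)(-0.40)] = 0.0200
  C_22 = (0.60)(0.85) − (-0.05)(-0.10) = 0.5050
  C_23 = −[(0.60)(-0.40) − (0.00)(-0.10)] = 0.2400
  C_31 = (0.00)(0.00) − (-0.05)(0.85) = 0.0425
  C_32 = −[(0.60)(0.00) − (-0.05)(-0.10)] = 0.0050
  C_33 = (0.60)(0.85) − (0.00)(-0.10) = 0.5100
det(I−A) = Σ_j (I−A)_1j·C_1j = (0.60)(0.7225) + (0.00)(0.0850) + (-0.05)(0.1250) = 0.42725
adj(I−A) = Cᵀ =
  [ 0.7225   0.0200   0.0425]
  [ 0.0850   0.5050   0.0050]
  [ 0.1250   0.2400   0.5100]
(I − A)⁻¹ = adj(I−A) / det(I−A) ≈
  [   1.6910     0.0468     0.0995]
  [   0.1989     1.1820     0.0117]
  [   0.2926     0.5617     1.1937]
First solve x = (I − A)⁻¹ d = adj(I−A)·d / det(I−A); in particular x_U = (0.7225·100 + 0.0200·140 + 0.0425·60) / 0.42725 = 77.60 / 0.42725 ≈ 181.6267.
Intermediate flow from M to U: z_MU = a_MU · x_U = 0.10 × 77.60 / 0.42725 = 7.76 / 0.42725 ≈ 18.16.

z_MU = 18.16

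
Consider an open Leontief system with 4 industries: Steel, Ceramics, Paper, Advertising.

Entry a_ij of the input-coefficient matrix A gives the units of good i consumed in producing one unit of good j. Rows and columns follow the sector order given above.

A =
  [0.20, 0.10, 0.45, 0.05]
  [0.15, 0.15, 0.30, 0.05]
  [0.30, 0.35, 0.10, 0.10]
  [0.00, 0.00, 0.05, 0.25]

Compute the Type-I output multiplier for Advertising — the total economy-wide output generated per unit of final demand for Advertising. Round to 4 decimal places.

m_4 = 2.3010

I − A =
  [   0.80    -0.10    -0.45    -0.05]
  [  -0.15     0.85    -0.30    -0.05]
  [  -0.30    -0.35     0.90    -0.10]
  [   0.00     0.00    -0.05     0.75]
Compute the cofactors C_ij = (−1)^(i+j)·(3×3 minor ij) of I−A; the adjugate is their transpose:
adj(I−A) = Cᵀ =
  [ 0.489875   0.186000   0.311750   0.086625]
  [ 0.168750   0.434000   0.233000   0.071250]
  [ 0.230625   0.232500   0.498750   0.097375]
  [ 0.015375   0.015500   0.033250   0.367125]
det(I−A) = Σ_j (I−A)_1j·C_1j = (0.80)(0.489875) + (-0.10)(0.168750) + (-0.45)(0.230625) + (-0.05)(0.015375) = 0.270475
(I − A)⁻¹ = adj(I−A) / det(I−A) ≈
  [   1.81117     0.68768     1.15260     0.32027]
  [   0.62390     1.60458     0.86145     0.26343]
  [   0.85267     0.85960     1.84398     0.36001]
  [   0.05684     0.05731     0.12293     1.35733]
The output multiplier for sector j is the column-j sum of the Leontief inverse (I − A)⁻¹ = adj(I−A) / det(I−A).
Column 4 of adj(I−A): (0.086625, 0.071250, 0.097375, 0.367125); det(I−A) = 0.270475.
m_4 = (0.086625 + 0.071250 + 0.097375 + 0.367125) / 0.270475 = 0.622375 / 0.270475 ≈ 2.3010.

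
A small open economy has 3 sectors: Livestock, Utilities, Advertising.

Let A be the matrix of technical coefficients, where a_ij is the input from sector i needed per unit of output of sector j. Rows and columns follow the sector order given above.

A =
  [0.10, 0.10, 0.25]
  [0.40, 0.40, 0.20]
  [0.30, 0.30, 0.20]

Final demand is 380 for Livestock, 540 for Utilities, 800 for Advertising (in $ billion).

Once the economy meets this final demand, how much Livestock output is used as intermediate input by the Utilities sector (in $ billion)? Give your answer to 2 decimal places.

z_12 = 270.45

I − A =
  [   0.90    -0.10    -0.25]
  [  -0.40     0.60    -0.20]
  [  -0.30    -0.30     0.80]
Cofactors of I−A, C_ij = (−1)^(i+j)·(minor ij) (rows/columns in the sector order above):
  C_11 = (0.60)(0.80) − (-0.20)(-0.30) = 0.4200
  C_12 = −[(-0.40)(0.80) − (-0.20)(-0.30)] = 0.3800
  C_13 = (-0.40)(-0.30) − (0.60)(-0.30) = 0.3000
  C_21 = −[(-0.10)(0.80) − (-0.25)(-0.30)] = 0.1550
  C_22 = (0.90)(0.80) − (-0.25)(-0.30) = 0.6450
  C_23 = −[(0.90)(-0.30) − (-0.10)(-0.30)] = 0.3000
  C_31 = (-0.10)(-0.20) − (-0.25)(0.60) = 0.1700
  C_32 = −[(0.90)(-0.20) − (-0.25)(-0.40)] = 0.2800
  C_33 = (0.90)(0.60) − (-0.10)(-0.40) = 0.5000
det(I−A) = Σ_j (I−A)_1j·C_1j = (0.90)(0.4200) + (-0.10)(0.3800) + (-0.25)(0.3000) = 0.2650
adj(I−A) = Cᵀ =
  [ 0.4200   0.1550   0.1700]
  [ 0.3800   0.6450   0.2800]
  [ 0.3000   0.3000   0.5000]
(I − A)⁻¹ = adj(I−A) / det(I−A) ≈
  [   1.5849     0.5849     0.6415]
  [   1.4340     2.4340     1.0566]
  [   1.1321     1.1321     1.8868]
First solve x = (I − A)⁻¹ d = adj(I−A)·d / det(I−A); in particular x_2 = (0.3800·380 + 0.6450·540 + 0.2800·800) / 0.2650 = 716.70 / 0.2650 ≈ 2704.5283.
Intermediate flow from 1 to 2: z_12 = a_12 · x_2 = 0.10 × 716.70 / 0.2650 = 71.67 / 0.2650 ≈ 270.45.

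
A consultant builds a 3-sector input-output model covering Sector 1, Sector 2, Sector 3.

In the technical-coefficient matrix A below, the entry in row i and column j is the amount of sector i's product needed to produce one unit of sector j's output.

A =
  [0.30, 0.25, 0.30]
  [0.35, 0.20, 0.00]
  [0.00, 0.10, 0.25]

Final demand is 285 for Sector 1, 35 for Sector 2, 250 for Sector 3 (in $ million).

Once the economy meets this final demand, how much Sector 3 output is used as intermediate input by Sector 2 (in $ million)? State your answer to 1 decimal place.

z_32 = 34.7

I − A =
  [   0.70    -0.25    -0.30]
  [  -0.35     0.80     0.00]
  [   0.00    -0.10     0.75]
Cofactors of I−A, C_ij = (−1)^(i+j)·(minor ij) (rows/columns in the sector order above):
  C_11 = (0.80)(0.75) − (0.00)(-0.10) = 0.6000
  C_12 = −[(-0.35)(0.75) − (0.00)(0.00)] = 0.2625
  C_13 = (-0.35)(-0.10) − (0.80)(0.00) = 0.0350
  C_21 = −[(-0.25)(0.75) − (-0.30)(-0.10)] = 0.2175
  C_22 = (0.70)(0.75) − (-0.30)(0.00) = 0.5250
  C_23 = −[(0.70)(-0.10) − (-0.25)(0.00)] = 0.0700
  C_31 = (-0.25)(0.00) − (-0.30)(0.80) = 0.2400
  C_32 = −[(0.70)(0.00) − (-0.30)(-0.35)] = 0.1050
  C_33 = (0.70)(0.80) − (-0.25)(-0.35) = 0.4725
det(I−A) = Σ_j (I−A)_1j·C_1j = (0.70)(0.6000) + (-0.25)(0.2625) + (-0.30)(0.0350) = 0.343875
adj(I−A) = Cᵀ =
  [ 0.6000   0.2175   0.2400]
  [ 0.2625   0.5250   0.1050]
  [ 0.0350   0.0700   0.4725]
(I − A)⁻¹ = adj(I−A) / det(I−A) ≈
  [   1.7448     0.6325     0.6979]
  [   0.7634     1.5267     0.3053]
  [   0.1018     0.2036     1.3740]
First solve x = (I − A)⁻¹ d = adj(I−A)·d / det(I−A); in particular x_2 = (0.2625·285 + 0.5250·35 + 0.1050·250) / 0.343875 = 119.4375 / 0.343875 ≈ 347.328.
Intermediate flow from 3 to 2: z_32 = a_32 · x_2 = 0.10 × 119.4375 / 0.343875 = 11.94375 / 0.343875 ≈ 34.7.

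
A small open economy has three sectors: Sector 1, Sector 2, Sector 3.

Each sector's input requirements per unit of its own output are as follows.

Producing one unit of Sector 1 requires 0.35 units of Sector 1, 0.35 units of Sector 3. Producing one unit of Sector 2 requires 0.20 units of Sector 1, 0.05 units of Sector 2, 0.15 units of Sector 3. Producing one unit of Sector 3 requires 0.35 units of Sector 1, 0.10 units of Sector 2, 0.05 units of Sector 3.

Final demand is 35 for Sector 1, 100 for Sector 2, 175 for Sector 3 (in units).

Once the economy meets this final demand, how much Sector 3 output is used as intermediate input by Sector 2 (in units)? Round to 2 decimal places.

z_32 = 20.54

I − A =
  [   0.65    -0.20    -0.35]
  [   0.00     0.95    -0.10]
  [  -0.35    -0.15     0.95]
Cofactors of I−A, C_ij = (−1)^(i+j)·(minor ij) (rows/columns in the sector order above):
  C_11 = (0.95)(0.95) − (-0.10)(-0.15) = 0.8875
  C_12 = −[(0.00)(0.95) − (-0.10)(-0.35)] = 0.0350
  C_13 = (0.00)(-0.15) − (0.95)(-0.35) = 0.3325
  C_21 = −[(-0.20)(0.95) − (-0.35)(-0.15)] = 0.2425
  C_22 = (0.65)(0.95) − (-0.35)(-0.35) = 0.4950
  C_23 = −[(0.65)(-0.15) − (-0.20)(-0.35)] = 0.1675
  C_31 = (-0.20)(-0.10) − (-0.35)(0.95) = 0.3525
  C_32 = −[(0.65)(-0.10) − (-0.35)(0.00)] = 0.0650
  C_33 = (0.65)(0.95) − (-0.20)(0.00) = 0.6175
det(I−A) = Σ_j (I−A)_1j·C_1j = (0.65)(0.8875) + (-0.20)(0.0350) + (-0.35)(0.3325) = 0.4535
adj(I−A) = Cᵀ =
  [ 0.8875   0.2425   0.3525]
  [ 0.0350   0.4950   0.0650]
  [ 0.3325   0.1675   0.6175]
(I − A)⁻¹ = adj(I−A) / det(I−A) ≈
  [   1.9570     0.5347     0.7773]
  [   0.0772     1.0915     0.1433]
  [   0.7332     0.3693     1.3616]
First solve x = (I − A)⁻¹ d = adj(I−A)·d / det(I−A); in particular x_2 = (0.0350·35 + 0.4950·100 + 0.0650·175) / 0.4535 = 62.10 / 0.4535 ≈ 136.9350.
Intermediate flow from 3 to 2: z_32 = a_32 · x_2 = 0.15 × 62.10 / 0.4535 = 9.315 / 0.4535 ≈ 20.54.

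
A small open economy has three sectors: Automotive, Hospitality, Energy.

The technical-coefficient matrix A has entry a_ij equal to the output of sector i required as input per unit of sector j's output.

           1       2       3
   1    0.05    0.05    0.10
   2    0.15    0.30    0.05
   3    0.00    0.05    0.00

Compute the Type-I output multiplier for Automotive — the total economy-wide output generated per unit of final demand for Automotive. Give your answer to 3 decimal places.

m_1 = 1.307

I − A =
  [   0.95    -0.05    -0.10]
  [  -0.15     0.70    -0.05]
  [   0.00    -0.05     1.00]
Cofactors of I−A, C_ij = (−1)^(i+j)·(minor ij) (rows/columns in the sector order above):
  C_11 = (0.70)(1.00) − (-0.05)(-0.05) = 0.6975
  C_12 = −[(-0.15)(1.00) − (-0.05)(0.00)] = 0.1500
  C_13 = (-0.15)(-0.05) − (0.70)(0.00) = 0.0075
  C_21 = −[(-0.05)(1.00) − (-0.10)(-0.05)] = 0.0550
  C_22 = (0.95)(1.00) − (-0.10)(0.00) = 0.9500
  C_23 = −[(0.95)(-0.05) − (-0.05)(0.00)] = 0.0475
  C_31 = (-0.05)(-0.05) − (-0.10)(0.70) = 0.0725
  C_32 = −[(0.95)(-0.05) − (-0.10)(-0.15)] = 0.0625
  C_33 = (0.95)(0.70) − (-0.05)(-0.15) = 0.6575
det(I−A) = Σ_j (I−A)_1j·C_1j = (0.95)(0.6975) + (-0.05)(0.1500) + (-0.10)(0.0075) = 0.654375
adj(I−A) = Cᵀ =
  [ 0.6975   0.0550   0.0725]
  [ 0.1500   0.9500   0.0625]
  [ 0.0075   0.0475   0.6575]
(I − A)⁻¹ = adj(I−A) / det(I−A) ≈
  [   1.0659     0.0840     0.1108]
  [   0.2292     1.4518     0.0955]
  [   0.0115     0.0726     1.0048]
The output multiplier for sector j is the column-j sum of the Leontief inverse (I − A)⁻¹ = adj(I−A) / det(I−A).
Column 1 of adj(I−A): (0.6975, 0.1500, 0.0075); det(I−A) = 0.654375.
m_1 = (0.6975 + 0.1500 + 0.0075) / 0.654375 = 0.855 / 0.654375 ≈ 1.307.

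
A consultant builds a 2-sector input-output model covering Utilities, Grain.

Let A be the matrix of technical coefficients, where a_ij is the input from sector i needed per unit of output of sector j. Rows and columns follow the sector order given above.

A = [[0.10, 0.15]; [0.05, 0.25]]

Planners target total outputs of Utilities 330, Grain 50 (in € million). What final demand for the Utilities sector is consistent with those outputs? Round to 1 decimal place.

I − A =
  [   0.90    -0.15]
  [  -0.05     0.75]
d = (I − A) x:
  d_1 = (+0.90)·330 + (-0.15)·50 = 289.5
  d_2 = (-0.05)·330 + (+0.75)·50 = 21.0

d_1 = 289.5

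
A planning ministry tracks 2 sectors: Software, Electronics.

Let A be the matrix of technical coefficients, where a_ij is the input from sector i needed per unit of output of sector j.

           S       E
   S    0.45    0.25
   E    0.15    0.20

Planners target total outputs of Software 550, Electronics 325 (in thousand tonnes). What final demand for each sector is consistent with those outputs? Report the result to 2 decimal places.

d_S = 221.25, d_E = 177.50

I − A =
  [   0.55    -0.25]
  [  -0.15     0.80]
d = (I − A) x:
  d_S = (+0.55)·550 + (-0.25)·325 = 221.25
  d_E = (-0.15)·550 + (+0.80)·325 = 177.50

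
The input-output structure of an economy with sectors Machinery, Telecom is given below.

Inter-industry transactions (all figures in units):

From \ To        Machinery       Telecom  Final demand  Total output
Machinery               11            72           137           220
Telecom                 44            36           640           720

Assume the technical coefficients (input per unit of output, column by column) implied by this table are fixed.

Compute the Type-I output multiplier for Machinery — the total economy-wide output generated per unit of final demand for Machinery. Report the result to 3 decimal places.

Technical coefficients a_ij = z_ij / X_j:
  a_11 = 11/220 = 0.05, a_21 = 44/220 = 0.20
  a_12 = 72/720 = 0.10, a_22 = 36/720 = 0.05
I − A =
  [   0.95    -0.10]
  [  -0.20     0.95]
det(I−A) = (0.95)(0.95) − (-0.10)(-0.20) = 0.8825
adj(I−A) = [[0.95, 0.10], [0.20, 0.95]]
(I − A)⁻¹ = adj(I−A) / det(I−A) ≈
  [   1.0765     0.1133]
  [   0.2266     1.0765]
The output multiplier for sector j is the column-j sum of the Leontief inverse (I − A)⁻¹ = adj(I−A) / det(I−A).
Column 1 of adj(I−A): (0.95, 0.20); det(I−A) = 0.8825.
m_1 = (0.95 + 0.20) / 0.8825 = 1.15 / 0.8825 ≈ 1.303.

m_1 = 1.303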